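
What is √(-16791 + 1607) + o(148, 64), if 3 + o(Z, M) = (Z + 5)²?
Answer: 23406 + 4*I*√949 ≈ 23406.0 + 123.22*I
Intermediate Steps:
o(Z, M) = -3 + (5 + Z)² (o(Z, M) = -3 + (Z + 5)² = -3 + (5 + Z)²)
√(-16791 + 1607) + o(148, 64) = √(-16791 + 1607) + (-3 + (5 + 148)²) = √(-15184) + (-3 + 153²) = 4*I*√949 + (-3 + 23409) = 4*I*√949 + 23406 = 23406 + 4*I*√949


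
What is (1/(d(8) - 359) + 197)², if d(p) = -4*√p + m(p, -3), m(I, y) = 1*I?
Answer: 587821479701028/15146963329 + 387920480*√2/15146963329 ≈ 38808.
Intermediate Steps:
m(I, y) = I
d(p) = p - 4*√p (d(p) = -4*√p + p = p - 4*√p)
(1/(d(8) - 359) + 197)² = (1/((8 - 8*√2) - 359) + 197)² = (1/(-351 - 8*√2) + 197)² = (197 + 1/(-351 - 8*√2))²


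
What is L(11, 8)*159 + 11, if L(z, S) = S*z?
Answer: 14003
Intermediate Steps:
L(11, 8)*159 + 11 = (8*11)*159 + 11 = 88*159 + 11 = 13992 + 11 = 14003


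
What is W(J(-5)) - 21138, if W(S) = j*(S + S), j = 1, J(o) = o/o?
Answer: -21136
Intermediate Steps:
J(o) = 1
W(S) = 2*S (W(S) = 1*(S + S) = 1*(2*S) = 2*S)
W(J(-5)) - 21138 = 2*1 - 21138 = 2 - 21138 = -21136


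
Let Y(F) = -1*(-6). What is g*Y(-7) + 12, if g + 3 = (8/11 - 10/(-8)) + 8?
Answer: 1185/22 ≈ 53.864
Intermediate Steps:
Y(F) = 6
g = 307/44 (g = -3 + ((8/11 - 10/(-8)) + 8) = -3 + ((8*(1/11) - 10*(-⅛)) + 8) = -3 + ((8/11 + 5/4) + 8) = -3 + (87/44 + 8) = -3 + 439/44 = 307/44 ≈ 6.9773)
g*Y(-7) + 12 = (307/44)*6 + 12 = 921/22 + 12 = 1185/22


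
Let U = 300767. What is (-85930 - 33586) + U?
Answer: 181251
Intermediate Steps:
(-85930 - 33586) + U = (-85930 - 33586) + 300767 = -119516 + 300767 = 181251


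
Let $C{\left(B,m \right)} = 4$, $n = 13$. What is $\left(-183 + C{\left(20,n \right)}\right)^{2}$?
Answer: $32041$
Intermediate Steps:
$\left(-183 + C{\left(20,n \right)}\right)^{2} = \left(-183 + 4\right)^{2} = \left(-179\right)^{2} = 32041$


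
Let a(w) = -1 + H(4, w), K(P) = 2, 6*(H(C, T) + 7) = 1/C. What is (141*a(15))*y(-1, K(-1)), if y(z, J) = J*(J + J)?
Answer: -8977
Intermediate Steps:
H(C, T) = -7 + 1/(6*C)
y(z, J) = 2*J**2 (y(z, J) = J*(2*J) = 2*J**2)
a(w) = -191/24 (a(w) = -1 + (-7 + (1/6)/4) = -1 + (-7 + (1/6)*(1/4)) = -1 + (-7 + 1/24) = -1 - 167/24 = -191/24)
(141*a(15))*y(-1, K(-1)) = (141*(-191/24))*(2*2**2) = -8977*4/4 = -8977/8*8 = -8977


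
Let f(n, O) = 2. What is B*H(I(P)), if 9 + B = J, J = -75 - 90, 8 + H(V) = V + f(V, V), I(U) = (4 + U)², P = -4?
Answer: 1044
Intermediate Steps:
H(V) = -6 + V (H(V) = -8 + (V + 2) = -8 + (2 + V) = -6 + V)
J = -165
B = -174 (B = -9 - 165 = -174)
B*H(I(P)) = -174*(-6 + (4 - 4)²) = -174*(-6 + 0²) = -174*(-6 + 0) = -174*(-6) = 1044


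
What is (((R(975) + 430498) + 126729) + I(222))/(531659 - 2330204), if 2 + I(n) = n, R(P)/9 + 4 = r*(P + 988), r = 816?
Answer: -14973683/1798545 ≈ -8.3254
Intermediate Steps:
R(P) = 7255836 + 7344*P (R(P) = -36 + 9*(816*(P + 988)) = -36 + 9*(816*(988 + P)) = -36 + 9*(806208 + 816*P) = -36 + (7255872 + 7344*P) = 7255836 + 7344*P)
I(n) = -2 + n
(((R(975) + 430498) + 126729) + I(222))/(531659 - 2330204) = ((((7255836 + 7344*975) + 430498) + 126729) + (-2 + 222))/(531659 - 2330204) = ((((7255836 + 7160400) + 430498) + 126729) + 220)/(-1798545) = (((14416236 + 430498) + 126729) + 220)*(-1/1798545) = ((14846734 + 126729) + 220)*(-1/1798545) = (14973463 + 220)*(-1/1798545) = 14973683*(-1/1798545) = -14973683/1798545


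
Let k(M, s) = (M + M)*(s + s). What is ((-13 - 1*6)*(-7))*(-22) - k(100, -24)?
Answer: 6674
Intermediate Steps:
k(M, s) = 4*M*s (k(M, s) = (2*M)*(2*s) = 4*M*s)
((-13 - 1*6)*(-7))*(-22) - k(100, -24) = ((-13 - 1*6)*(-7))*(-22) - 4*100*(-24) = ((-13 - 6)*(-7))*(-22) - 1*(-9600) = -19*(-7)*(-22) + 9600 = 133*(-22) + 9600 = -2926 + 9600 = 6674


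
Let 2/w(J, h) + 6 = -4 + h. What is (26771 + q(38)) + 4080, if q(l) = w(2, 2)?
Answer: 123403/4 ≈ 30851.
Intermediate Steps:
w(J, h) = 2/(-10 + h) (w(J, h) = 2/(-6 + (-4 + h)) = 2/(-10 + h))
q(l) = -¼ (q(l) = 2/(-10 + 2) = 2/(-8) = 2*(-⅛) = -¼)
(26771 + q(38)) + 4080 = (26771 - ¼) + 4080 = 107083/4 + 4080 = 123403/4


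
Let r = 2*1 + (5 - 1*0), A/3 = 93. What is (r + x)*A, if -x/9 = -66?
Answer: 167679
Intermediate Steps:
x = 594 (x = -9*(-66) = 594)
A = 279 (A = 3*93 = 279)
r = 7 (r = 2 + (5 + 0) = 2 + 5 = 7)
(r + x)*A = (7 + 594)*279 = 601*279 = 167679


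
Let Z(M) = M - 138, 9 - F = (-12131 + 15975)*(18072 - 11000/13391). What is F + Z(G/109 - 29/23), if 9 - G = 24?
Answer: -2332050846276435/33571237 ≈ -6.9466e+7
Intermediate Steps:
G = -15 (G = 9 - 1*24 = 9 - 24 = -15)
F = -930213867769/13391 (F = 9 - (-12131 + 15975)*(18072 - 11000/13391) = 9 - 3844*(18072 - 11000*1/13391) = 9 - 3844*(18072 - 11000/13391) = 9 - 3844*241991152/13391 = 9 - 1*930213988288/13391 = 9 - 930213988288/13391 = -930213867769/13391 ≈ -6.9466e+7)
Z(M) = -138 + M
F + Z(G/109 - 29/23) = -930213867769/13391 + (-138 + (-15/109 - 29/23)) = -930213867769/13391 + (-138 - 3506/2507) = -930213867769/13391 - 349472/2507 = -2332050846276435/33571237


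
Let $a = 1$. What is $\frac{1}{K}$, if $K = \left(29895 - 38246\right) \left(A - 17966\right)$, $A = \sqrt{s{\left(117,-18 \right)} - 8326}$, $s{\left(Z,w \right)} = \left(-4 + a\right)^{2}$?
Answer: $\frac{17966}{2695581485023} + \frac{i \sqrt{8317}}{2695581485023} \approx 6.665 \cdot 10^{-9} + 3.3832 \cdot 10^{-11} i$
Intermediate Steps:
$s{\left(Z,w \right)} = 9$ ($s{\left(Z,w \right)} = \left(-4 + 1\right)^{2} = \left(-3\right)^{2} = 9$)
$A = i \sqrt{8317}$ ($A = \sqrt{9 - 8326} = \sqrt{-8317} = i \sqrt{8317} \approx 91.198 i$)
$K = 150034066 - 8351 i \sqrt{8317}$ ($K = \left(29895 - 38246\right) \left(i \sqrt{8317} - 17966\right) = - 8351 \left(-17966 + i \sqrt{8317}\right) = 150034066 - 8351 i \sqrt{8317} \approx 1.5003 \cdot 10^{8} - 7.6159 \cdot 10^{5} i$)
$\frac{1}{K} = \frac{1}{150034066 - 8351 i \sqrt{8317}}$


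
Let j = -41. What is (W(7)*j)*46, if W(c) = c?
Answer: -13202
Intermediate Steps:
(W(7)*j)*46 = (7*(-41))*46 = -287*46 = -13202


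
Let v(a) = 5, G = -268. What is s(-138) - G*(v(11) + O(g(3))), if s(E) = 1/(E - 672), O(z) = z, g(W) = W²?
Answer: 3039119/810 ≈ 3752.0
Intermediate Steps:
s(E) = 1/(-672 + E)
s(-138) - G*(v(11) + O(g(3))) = 1/(-672 - 138) - (-268)*(5 + 3²) = 1/(-810) - (-268)*(5 + 9) = -1/810 - (-268)*14 = -1/810 - 1*(-3752) = -1/810 + 3752 = 3039119/810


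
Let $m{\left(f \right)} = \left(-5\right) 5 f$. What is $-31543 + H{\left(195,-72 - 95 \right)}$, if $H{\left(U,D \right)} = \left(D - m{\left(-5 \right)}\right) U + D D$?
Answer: $-60594$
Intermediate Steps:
$m{\left(f \right)} = - 25 f$
$H{\left(U,D \right)} = D^{2} + U \left(-125 + D\right)$ ($H{\left(U,D \right)} = \left(D - \left(-25\right) \left(-5\right)\right) U + D D = \left(D - 125\right) U + D^{2} = \left(-125 + D\right) U + D^{2} = U \left(-125 + D\right) + D^{2} = D^{2} + U \left(-125 + D\right)$)
$-31543 + H{\left(195,-72 - 95 \right)} = -31543 + \left(\left(-72 - 95\right)^{2} - 24375 + \left(-72 - 95\right) 195\right) = -31543 - \left(56940 - 27889\right) = -31543 - 29051 = -60594$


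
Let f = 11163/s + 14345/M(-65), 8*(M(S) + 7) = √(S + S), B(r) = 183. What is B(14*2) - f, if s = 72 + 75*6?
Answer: 605032313/284142 + 57380*I*√130/1633 ≈ 2129.3 + 400.63*I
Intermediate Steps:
s = 522 (s = 72 + 450 = 522)
M(S) = -7 + √2*√S/8 (M(S) = -7 + √(S + S)/8 = -7 + √(2*S)/8 = -7 + (√2*√S)/8 = -7 + √2*√S/8)
f = 3721/174 + 14345/(-7 + I*√130/8) (f = 11163/522 + 14345/(-7 + √2*√(-65)/8) = 11163*(1/522) + 14345/(-7 + √2*(I*√65)/8) = 3721/174 + 14345/(-7 + I*√130/8) ≈ -1946.3 - 400.63*I)
B(14*2) - f = 183 - (-19759864*I + 3721*√130)/(174*(√130 + 56*I))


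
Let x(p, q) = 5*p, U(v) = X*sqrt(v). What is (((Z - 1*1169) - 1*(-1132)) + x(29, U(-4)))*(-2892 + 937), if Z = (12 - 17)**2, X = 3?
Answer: -260015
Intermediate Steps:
U(v) = 3*sqrt(v)
Z = 25 (Z = (-5)**2 = 25)
(((Z - 1*1169) - 1*(-1132)) + x(29, U(-4)))*(-2892 + 937) = (((25 - 1*1169) - 1*(-1132)) + 5*29)*(-2892 + 937) = (((25 - 1169) + 1132) + 145)*(-1955) = ((-1144 + 1132) + 145)*(-1955) = (-12 + 145)*(-1955) = 133*(-1955) = -260015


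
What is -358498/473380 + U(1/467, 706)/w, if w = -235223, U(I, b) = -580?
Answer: -42026207327/55674931870 ≈ -0.75485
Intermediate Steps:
-358498/473380 + U(1/467, 706)/w = -358498/473380 - 580/(-235223) = -358498*1/473380 - 580*(-1/235223) = -179249/236690 + 580/235223 = -42026207327/55674931870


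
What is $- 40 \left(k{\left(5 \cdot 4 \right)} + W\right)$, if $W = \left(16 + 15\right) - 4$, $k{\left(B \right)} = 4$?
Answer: $-1240$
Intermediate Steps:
$W = 27$ ($W = 31 - 4 = 27$)
$- 40 \left(k{\left(5 \cdot 4 \right)} + W\right) = - 40 \left(4 + 27\right) = \left(-40\right) 31 = -1240$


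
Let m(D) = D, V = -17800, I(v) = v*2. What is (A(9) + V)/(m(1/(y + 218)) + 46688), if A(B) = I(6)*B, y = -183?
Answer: -619220/1634081 ≈ -0.37894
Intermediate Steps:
I(v) = 2*v
A(B) = 12*B (A(B) = (2*6)*B = 12*B)
(A(9) + V)/(m(1/(y + 218)) + 46688) = (12*9 - 17800)/(1/(-183 + 218) + 46688) = (108 - 17800)/(1/35 + 46688) = -17692/(1/35 + 46688) = -17692/1634081/35 = -17692*35/1634081 = -619220/1634081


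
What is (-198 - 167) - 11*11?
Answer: -486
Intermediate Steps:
(-198 - 167) - 11*11 = -365 - 1*121 = -365 - 121 = -486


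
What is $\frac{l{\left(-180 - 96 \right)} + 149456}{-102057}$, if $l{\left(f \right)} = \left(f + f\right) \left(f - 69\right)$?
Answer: $- \frac{339896}{102057} \approx -3.3305$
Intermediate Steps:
$l{\left(f \right)} = 2 f \left(-69 + f\right)$
$\frac{l{\left(-180 - 96 \right)} + 149456}{-102057} = \frac{2 \left(-180 - 96\right) \left(-69 - 276\right) + 149456}{-102057} = \left(2 \left(-276\right) \left(-69 - 276\right) + 149456\right) \left(- \frac{1}{102057}\right) = \left(2 \left(-276\right) \left(-345\right) + 149456\right) \left(- \frac{1}{102057}\right) = \left(190440 + 149456\right) \left(- \frac{1}{102057}\right) = 339896 \left(- \frac{1}{102057}\right) = - \frac{339896}{102057}$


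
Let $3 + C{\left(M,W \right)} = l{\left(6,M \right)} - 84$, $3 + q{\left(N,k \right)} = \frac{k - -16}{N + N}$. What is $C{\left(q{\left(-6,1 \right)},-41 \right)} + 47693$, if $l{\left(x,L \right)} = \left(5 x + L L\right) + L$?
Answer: $\frac{6861757}{144} \approx 47651.0$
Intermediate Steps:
$l{\left(x,L \right)} = L + L^{2} + 5 x$ ($l{\left(x,L \right)} = \left(5 x + L^{2}\right) + L = \left(L^{2} + 5 x\right) + L = L + L^{2} + 5 x$)
$q{\left(N,k \right)} = -3 + \frac{16 + k}{2 N}$ ($q{\left(N,k \right)} = -3 + \frac{k - -16}{N + N} = -3 + \frac{k + \left(20 - 4\right)}{2 N} = -3 + \left(k + 16\right) \frac{1}{2 N} = -3 + \left(16 + k\right) \frac{1}{2 N} = -3 + \frac{16 + k}{2 N}$)
$C{\left(M,W \right)} = -57 + M + M^{2}$ ($C{\left(M,W \right)} = -3 - \left(54 - M - M^{2}\right) = -3 + \left(-54 + M + M^{2}\right) = -57 + M + M^{2}$)
$C{\left(q{\left(-6,1 \right)},-41 \right)} + 47693 = \left(-57 + \frac{16 + 1 - -36}{2 \left(-6\right)} + \left(\frac{16 + 1 - -36}{2 \left(-6\right)}\right)^{2}\right) + 47693 = \left(-57 + \frac{1}{2} \left(- \frac{1}{6}\right) \left(16 + 1 + 36\right) + \left(\frac{1}{2} \left(- \frac{1}{6}\right) \left(16 + 1 + 36\right)\right)^{2}\right) + 47693 = \left(-57 + \frac{1}{2} \left(- \frac{1}{6}\right) 53 + \left(\frac{1}{2} \left(- \frac{1}{6}\right) 53\right)^{2}\right) + 47693 = \left(-57 - \frac{53}{12} + \left(- \frac{53}{12}\right)^{2}\right) + 47693 = \left(-57 - \frac{53}{12} + \frac{2809}{144}\right) + 47693 = - \frac{6035}{144} + 47693 = \frac{6861757}{144}$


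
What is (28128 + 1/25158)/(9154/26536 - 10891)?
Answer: -4694511788650/1817630417169 ≈ -2.5828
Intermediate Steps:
(28128 + 1/25158)/(9154/26536 - 10891) = (28128 + 1/25158)/(9154*(1/26536) - 10891) = 707644225/(25158*(4577/13268 - 10891)) = 707644225/(25158*(-144497211/13268)) = (707644225/25158)*(-13268/144497211) = -4694511788650/1817630417169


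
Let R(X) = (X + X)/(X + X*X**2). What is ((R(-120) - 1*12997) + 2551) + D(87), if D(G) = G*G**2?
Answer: 9332668859/14401 ≈ 6.4806e+5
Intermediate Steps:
R(X) = 2*X/(X + X**3) (R(X) = (2*X)/(X + X**3) = 2*X/(X + X**3))
D(G) = G**3
((R(-120) - 1*12997) + 2551) + D(87) = ((2/(1 + (-120)**2) - 1*12997) + 2551) + 87**3 = ((2/(1 + 14400) - 12997) + 2551) + 658503 = ((2/14401 - 12997) + 2551) + 658503 = (-187169795/14401 + 2551) + 658503 = -150432844/14401 + 658503 = 9332668859/14401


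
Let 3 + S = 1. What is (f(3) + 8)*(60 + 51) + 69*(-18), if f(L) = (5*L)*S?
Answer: -3684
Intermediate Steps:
S = -2 (S = -3 + 1 = -2)
f(L) = -10*L (f(L) = (5*L)*(-2) = -10*L)
(f(3) + 8)*(60 + 51) + 69*(-18) = (-10*3 + 8)*(60 + 51) + 69*(-18) = (-30 + 8)*111 - 1242 = -22*111 - 1242 = -2442 - 1242 = -3684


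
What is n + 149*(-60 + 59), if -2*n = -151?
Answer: -147/2 ≈ -73.500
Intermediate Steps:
n = 151/2 (n = -½*(-151) = 151/2 ≈ 75.500)
n + 149*(-60 + 59) = 151/2 + 149*(-60 + 59) = 151/2 + 149*(-1) = 151/2 - 149 = -147/2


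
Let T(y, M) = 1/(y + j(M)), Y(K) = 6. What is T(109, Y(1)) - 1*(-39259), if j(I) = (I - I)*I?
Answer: 4279232/109 ≈ 39259.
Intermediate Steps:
j(I) = 0 (j(I) = 0*I = 0)
T(y, M) = 1/y (T(y, M) = 1/(y + 0) = 1/y)
T(109, Y(1)) - 1*(-39259) = 1/109 - 1*(-39259) = 1/109 + 39259 = 4279232/109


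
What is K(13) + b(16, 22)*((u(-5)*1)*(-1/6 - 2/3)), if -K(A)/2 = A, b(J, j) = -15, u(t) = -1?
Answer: -77/2 ≈ -38.500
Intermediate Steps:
K(A) = -2*A
K(13) + b(16, 22)*((u(-5)*1)*(-1/6 - 2/3)) = -2*13 - 15*(-1*1)*(-1/6 - 2/3) = -26 - (-15)*(-1*1/6 - 2*1/3) = -26 - (-15)*(-1/6 - 2/3) = -26 - (-15)*(-5)/6 = -26 - 15*5/6 = -26 - 25/2 = -77/2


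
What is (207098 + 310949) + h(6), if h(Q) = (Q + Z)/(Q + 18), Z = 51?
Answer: 4144395/8 ≈ 5.1805e+5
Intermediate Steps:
h(Q) = (51 + Q)/(18 + Q) (h(Q) = (Q + 51)/(Q + 18) = (51 + Q)/(18 + Q))
(207098 + 310949) + h(6) = (207098 + 310949) + (51 + 6)/(18 + 6) = 518047 + 57/24 = 518047 + (1/24)*57 = 518047 + 19/8 = 4144395/8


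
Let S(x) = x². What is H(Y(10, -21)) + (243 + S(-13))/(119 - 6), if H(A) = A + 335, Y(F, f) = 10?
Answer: 39397/113 ≈ 348.65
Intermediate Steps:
H(A) = 335 + A
H(Y(10, -21)) + (243 + S(-13))/(119 - 6) = (335 + 10) + (243 + (-13)²)/(119 - 6) = 345 + (243 + 169)/113 = 345 + (1/113)*412 = 345 + 412/113 = 39397/113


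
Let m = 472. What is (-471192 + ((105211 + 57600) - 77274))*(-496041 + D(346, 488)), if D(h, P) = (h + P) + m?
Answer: 190797026425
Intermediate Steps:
D(h, P) = 472 + P + h (D(h, P) = (h + P) + 472 = (P + h) + 472 = 472 + P + h)
(-471192 + ((105211 + 57600) - 77274))*(-496041 + D(346, 488)) = (-471192 + ((105211 + 57600) - 77274))*(-496041 + (472 + 488 + 346)) = (-471192 + (162811 - 77274))*(-496041 + 1306) = (-471192 + 85537)*(-494735) = -385655*(-494735) = 190797026425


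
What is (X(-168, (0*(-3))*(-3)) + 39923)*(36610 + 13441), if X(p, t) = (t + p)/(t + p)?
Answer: 1998236124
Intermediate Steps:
X(p, t) = 1 (X(p, t) = (p + t)/(p + t) = 1)
(X(-168, (0*(-3))*(-3)) + 39923)*(36610 + 13441) = (1 + 39923)*(36610 + 13441) = 39924*50051 = 1998236124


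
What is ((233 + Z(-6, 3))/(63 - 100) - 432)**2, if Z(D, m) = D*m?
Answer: 262407601/1369 ≈ 1.9168e+5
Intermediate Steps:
((233 + Z(-6, 3))/(63 - 100) - 432)**2 = ((233 - 6*3)/(63 - 100) - 432)**2 = ((233 - 18)/(-37) - 432)**2 = (215*(-1/37) - 432)**2 = (-215/37 - 432)**2 = (-16199/37)**2 = 262407601/1369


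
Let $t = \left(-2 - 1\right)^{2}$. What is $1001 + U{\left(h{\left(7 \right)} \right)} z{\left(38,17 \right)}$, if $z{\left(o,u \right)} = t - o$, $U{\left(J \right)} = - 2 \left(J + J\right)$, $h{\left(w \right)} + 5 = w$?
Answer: $1233$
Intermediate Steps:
$t = 9$ ($t = \left(-3\right)^{2} = 9$)
$h{\left(w \right)} = -5 + w$
$U{\left(J \right)} = - 4 J$ ($U{\left(J \right)} = - 2 \cdot 2 J = - 4 J$)
$z{\left(o,u \right)} = 9 - o$
$1001 + U{\left(h{\left(7 \right)} \right)} z{\left(38,17 \right)} = 1001 + - 4 \left(-5 + 7\right) \left(9 - 38\right) = 1001 + \left(-4\right) 2 \left(9 - 38\right) = 1001 - -232 = 1001 + 232 = 1233$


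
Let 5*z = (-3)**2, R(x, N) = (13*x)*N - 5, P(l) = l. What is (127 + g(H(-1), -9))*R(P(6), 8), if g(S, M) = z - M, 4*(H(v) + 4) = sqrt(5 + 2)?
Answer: 426491/5 ≈ 85298.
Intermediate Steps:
H(v) = -4 + sqrt(7)/4 (H(v) = -4 + sqrt(5 + 2)/4 = -4 + sqrt(7)/4)
R(x, N) = -5 + 13*N*x (R(x, N) = 13*N*x - 5 = -5 + 13*N*x)
z = 9/5 (z = (1/5)*(-3)**2 = (1/5)*9 = 9/5 ≈ 1.8000)
g(S, M) = 9/5 - M
(127 + g(H(-1), -9))*R(P(6), 8) = (127 + (9/5 - 1*(-9)))*(-5 + 13*8*6) = (127 + (9/5 + 9))*(-5 + 624) = (127 + 54/5)*619 = (689/5)*619 = 426491/5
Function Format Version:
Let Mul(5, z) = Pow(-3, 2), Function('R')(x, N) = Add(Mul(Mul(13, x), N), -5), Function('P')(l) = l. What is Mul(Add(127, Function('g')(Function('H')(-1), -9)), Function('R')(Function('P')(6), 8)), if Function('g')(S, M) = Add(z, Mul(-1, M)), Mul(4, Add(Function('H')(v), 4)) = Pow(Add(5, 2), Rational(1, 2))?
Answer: Rational(426491, 5) ≈ 85298.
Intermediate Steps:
Function('H')(v) = Add(-4, Mul(Rational(1, 4), Pow(7, Rational(1, 2)))) (Function('H')(v) = Add(-4, Mul(Rational(1, 4), Pow(Add(5, 2), Rational(1, 2)))) = Add(-4, Mul(Rational(1, 4), Pow(7, Rational(1, 2)))))
Function('R')(x, N) = Add(-5, Mul(13, N, x)) (Function('R')(x, N) = Add(Mul(13, N, x), -5) = Add(-5, Mul(13, N, x)))
z = Rational(9, 5) (z = Mul(Rational(1, 5), Pow(-3, 2)) = Mul(Rational(1, 5), 9) = Rational(9, 5) ≈ 1.8000)
Function('g')(S, M) = Add(Rational(9, 5), Mul(-1, M))
Mul(Add(127, Function('g')(Function('H')(-1), -9)), Function('R')(Function('P')(6), 8)) = Mul(Add(127, Add(Rational(9, 5), Mul(-1, -9))), Add(-5, Mul(13, 8, 6))) = Mul(Add(127, Add(Rational(9, 5), 9)), Add(-5, 624)) = Mul(Add(127, Rational(54, 5)), 619) = Mul(Rational(689, 5), 619) = Rational(426491, 5)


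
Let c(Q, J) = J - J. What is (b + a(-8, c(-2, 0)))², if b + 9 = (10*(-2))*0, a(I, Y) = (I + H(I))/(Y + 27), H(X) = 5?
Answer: 6724/81 ≈ 83.012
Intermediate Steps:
c(Q, J) = 0
a(I, Y) = (5 + I)/(27 + Y) (a(I, Y) = (I + 5)/(Y + 27) = (5 + I)/(27 + Y))
b = -9 (b = -9 + (10*(-2))*0 = -9 - 20*0 = -9 + 0 = -9)
(b + a(-8, c(-2, 0)))² = (-9 + (5 - 8)/(27 + 0))² = (-9 - 3/27)² = (-9 + (1/27)*(-3))² = (-9 - ⅑)² = (-82/9)² = 6724/81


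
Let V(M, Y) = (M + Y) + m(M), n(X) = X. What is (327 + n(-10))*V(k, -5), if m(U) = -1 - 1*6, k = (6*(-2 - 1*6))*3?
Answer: -49452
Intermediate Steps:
k = -144 (k = (6*(-2 - 6))*3 = (6*(-8))*3 = -48*3 = -144)
m(U) = -7 (m(U) = -1 - 6 = -7)
V(M, Y) = -7 + M + Y (V(M, Y) = (M + Y) - 7 = -7 + M + Y)
(327 + n(-10))*V(k, -5) = (327 - 10)*(-7 - 144 - 5) = 317*(-156) = -49452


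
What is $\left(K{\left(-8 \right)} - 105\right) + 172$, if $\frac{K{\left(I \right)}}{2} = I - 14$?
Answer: $23$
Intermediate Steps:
$K{\left(I \right)} = -28 + 2 I$ ($K{\left(I \right)} = 2 \left(I - 14\right) = 2 \left(-14 + I\right) = -28 + 2 I$)
$\left(K{\left(-8 \right)} - 105\right) + 172 = \left(\left(-28 + 2 \left(-8\right)\right) - 105\right) + 172 = \left(\left(-28 - 16\right) - 105\right) + 172 = \left(-44 - 105\right) + 172 = -149 + 172 = 23$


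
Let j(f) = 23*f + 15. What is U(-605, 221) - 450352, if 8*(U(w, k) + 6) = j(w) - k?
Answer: -3616985/8 ≈ -4.5212e+5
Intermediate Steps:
j(f) = 15 + 23*f
U(w, k) = -33/8 - k/8 + 23*w/8 (U(w, k) = -6 + ((15 + 23*w) - k)/8 = -6 + (15 - k + 23*w)/8 = -6 + (15/8 - k/8 + 23*w/8) = -33/8 - k/8 + 23*w/8)
U(-605, 221) - 450352 = (-33/8 - ⅛*221 + (23/8)*(-605)) - 450352 = (-33/8 - 221/8 - 13915/8) - 450352 = -14169/8 - 450352 = -3616985/8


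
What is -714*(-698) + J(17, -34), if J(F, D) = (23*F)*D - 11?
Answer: 485067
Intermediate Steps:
J(F, D) = -11 + 23*D*F (J(F, D) = 23*D*F - 11 = -11 + 23*D*F)
-714*(-698) + J(17, -34) = -714*(-698) + (-11 + 23*(-34)*17) = 498372 + (-11 - 13294) = 498372 - 13305 = 485067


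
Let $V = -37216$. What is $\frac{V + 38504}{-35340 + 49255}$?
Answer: $\frac{56}{605} \approx 0.092562$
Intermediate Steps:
$\frac{V + 38504}{-35340 + 49255} = \frac{-37216 + 38504}{-35340 + 49255} = \frac{1288}{13915} = 1288 \cdot \frac{1}{13915} = \frac{56}{605}$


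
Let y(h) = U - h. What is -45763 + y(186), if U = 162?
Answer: -45787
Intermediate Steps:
y(h) = 162 - h
-45763 + y(186) = -45763 + (162 - 1*186) = -45763 + (162 - 186) = -45763 - 24 = -45787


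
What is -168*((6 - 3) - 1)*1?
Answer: -336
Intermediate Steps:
-168*((6 - 3) - 1)*1 = -168*(3 - 1)*1 = -168*2*1 = -336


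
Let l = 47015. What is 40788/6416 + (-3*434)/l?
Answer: 477323547/75412060 ≈ 6.3295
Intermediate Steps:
40788/6416 + (-3*434)/l = 40788/6416 - 3*434/47015 = 40788*(1/6416) - 1302*1/47015 = 10197/1604 - 1302/47015 = 477323547/75412060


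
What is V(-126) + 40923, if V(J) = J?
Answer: 40797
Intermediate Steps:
V(-126) + 40923 = -126 + 40923 = 40797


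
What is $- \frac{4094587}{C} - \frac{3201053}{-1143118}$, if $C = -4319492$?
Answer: $\frac{9253759463671}{2468844528028} \approx 3.7482$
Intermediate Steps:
$- \frac{4094587}{C} - \frac{3201053}{-1143118} = - \frac{4094587}{-4319492} - \frac{3201053}{-1143118} = \left(-4094587\right) \left(- \frac{1}{4319492}\right) - - \frac{3201053}{1143118} = \frac{4094587}{4319492} + \frac{3201053}{1143118} = \frac{9253759463671}{2468844528028}$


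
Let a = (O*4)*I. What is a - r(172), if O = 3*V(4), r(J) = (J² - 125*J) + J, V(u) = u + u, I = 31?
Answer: -5280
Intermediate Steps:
V(u) = 2*u
r(J) = J² - 124*J
O = 24 (O = 3*(2*4) = 3*8 = 24)
a = 2976 (a = (24*4)*31 = 96*31 = 2976)
a - r(172) = 2976 - 172*(-124 + 172) = 2976 - 172*48 = 2976 - 1*8256 = 2976 - 8256 = -5280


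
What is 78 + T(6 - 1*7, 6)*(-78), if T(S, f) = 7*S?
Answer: 624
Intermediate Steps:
78 + T(6 - 1*7, 6)*(-78) = 78 + (7*(6 - 1*7))*(-78) = 78 + (7*(6 - 7))*(-78) = 78 + (7*(-1))*(-78) = 78 - 7*(-78) = 78 + 546 = 624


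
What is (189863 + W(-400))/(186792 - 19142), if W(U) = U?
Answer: 189463/167650 ≈ 1.1301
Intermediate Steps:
(189863 + W(-400))/(186792 - 19142) = (189863 - 400)/(186792 - 19142) = 189463/167650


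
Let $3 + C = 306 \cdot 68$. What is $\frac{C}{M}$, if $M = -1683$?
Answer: $- \frac{6935}{561} \approx -12.362$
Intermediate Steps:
$C = 20805$ ($C = -3 + 306 \cdot 68 = -3 + 20808 = 20805$)
$\frac{C}{M} = \frac{20805}{-1683} = 20805 \left(- \frac{1}{1683}\right) = - \frac{6935}{561}$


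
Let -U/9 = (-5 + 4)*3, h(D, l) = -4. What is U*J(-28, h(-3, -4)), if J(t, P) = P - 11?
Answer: -405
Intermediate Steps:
J(t, P) = -11 + P
U = 27 (U = -9*(-5 + 4)*3 = -(-9)*3 = -9*(-3) = 27)
U*J(-28, h(-3, -4)) = 27*(-11 - 4) = 27*(-15) = -405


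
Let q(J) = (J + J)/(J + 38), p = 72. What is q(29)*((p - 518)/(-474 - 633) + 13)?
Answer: 860546/74169 ≈ 11.603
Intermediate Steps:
q(J) = 2*J/(38 + J) (q(J) = (2*J)/(38 + J) = 2*J/(38 + J))
q(29)*((p - 518)/(-474 - 633) + 13) = (2*29/(38 + 29))*((72 - 518)/(-474 - 633) + 13) = (2*29/67)*(-446/(-1107) + 13) = (2*29*(1/67))*(-446*(-1/1107) + 13) = 58*(446/1107 + 13)/67 = (58/67)*(14837/1107) = 860546/74169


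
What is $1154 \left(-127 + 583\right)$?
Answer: $526224$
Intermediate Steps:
$1154 \left(-127 + 583\right) = 1154 \cdot 456 = 526224$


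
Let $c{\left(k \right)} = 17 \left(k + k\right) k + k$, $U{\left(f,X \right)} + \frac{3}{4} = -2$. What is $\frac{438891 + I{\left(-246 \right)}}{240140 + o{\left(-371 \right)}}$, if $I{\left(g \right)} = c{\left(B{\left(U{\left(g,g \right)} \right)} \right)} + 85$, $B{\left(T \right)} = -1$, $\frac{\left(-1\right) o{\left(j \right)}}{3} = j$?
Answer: $\frac{439009}{241253} \approx 1.8197$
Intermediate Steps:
$o{\left(j \right)} = - 3 j$
$U{\left(f,X \right)} = - \frac{11}{4}$ ($U{\left(f,X \right)} = - \frac{3}{4} - 2 = - \frac{11}{4}$)
$c{\left(k \right)} = k + 34 k^{2}$ ($c{\left(k \right)} = 17 \cdot 2 k k + k = 34 k k + k = 34 k^{2} + k = k + 34 k^{2}$)
$I{\left(g \right)} = 118$ ($I{\left(g \right)} = - (1 + 34 \left(-1\right)) + 85 = - (1 - 34) + 85 = \left(-1\right) \left(-33\right) + 85 = 33 + 85 = 118$)
$\frac{438891 + I{\left(-246 \right)}}{240140 + o{\left(-371 \right)}} = \frac{438891 + 118}{240140 - -1113} = \frac{439009}{240140 + 1113} = \frac{439009}{241253}$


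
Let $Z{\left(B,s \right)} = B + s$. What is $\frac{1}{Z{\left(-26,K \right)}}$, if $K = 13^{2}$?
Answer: $\frac{1}{143} \approx 0.006993$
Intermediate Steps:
$K = 169$
$\frac{1}{Z{\left(-26,K \right)}} = \frac{1}{-26 + 169} = \frac{1}{143}$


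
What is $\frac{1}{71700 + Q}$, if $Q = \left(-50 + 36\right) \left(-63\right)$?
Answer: $\frac{1}{72582} \approx 1.3778 \cdot 10^{-5}$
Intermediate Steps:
$Q = 882$ ($Q = \left(-14\right) \left(-63\right) = 882$)
$\frac{1}{71700 + Q} = \frac{1}{71700 + 882} = \frac{1}{72582}$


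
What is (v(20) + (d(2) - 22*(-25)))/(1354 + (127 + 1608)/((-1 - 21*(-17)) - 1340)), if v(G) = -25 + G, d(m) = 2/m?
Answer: 537264/1330601 ≈ 0.40378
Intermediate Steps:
(v(20) + (d(2) - 22*(-25)))/(1354 + (127 + 1608)/((-1 - 21*(-17)) - 1340)) = ((-25 + 20) + (2/2 - 22*(-25)))/(1354 + (127 + 1608)/((-1 - 21*(-17)) - 1340)) = (-5 + (2*(½) + 550))/(1354 + 1735/((-1 + 357) - 1340)) = (-5 + (1 + 550))/(1354 + 1735/(356 - 1340)) = (-5 + 551)/(1354 + 1735/(-984)) = 546/(1354 + 1735*(-1/984)) = 546/(1354 - 1735/984) = 546/(1330601/984) = 546*(984/1330601) = 537264/1330601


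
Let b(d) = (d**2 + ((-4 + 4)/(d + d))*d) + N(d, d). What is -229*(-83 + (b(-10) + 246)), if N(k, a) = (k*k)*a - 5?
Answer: 169918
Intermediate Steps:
N(k, a) = -5 + a*k**2 (N(k, a) = k**2*a - 5 = a*k**2 - 5 = -5 + a*k**2)
b(d) = -5 + d**2 + d**3 (b(d) = (d**2 + ((-4 + 4)/(d + d))*d) + (-5 + d*d**2) = (d**2 + (0/((2*d)))*d) + (-5 + d**3) = (d**2 + (0*(1/(2*d)))*d) + (-5 + d**3) = (d**2 + 0*d) + (-5 + d**3) = (d**2 + 0) + (-5 + d**3) = d**2 + (-5 + d**3) = -5 + d**2 + d**3)
-229*(-83 + (b(-10) + 246)) = -229*(-83 + ((-5 + (-10)**2 + (-10)**3) + 246)) = -229*(-83 + ((-5 + 100 - 1000) + 246)) = -229*(-83 + (-905 + 246)) = -229*(-83 - 659) = -229*(-742) = 169918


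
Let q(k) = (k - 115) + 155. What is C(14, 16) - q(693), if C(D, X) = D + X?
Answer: -703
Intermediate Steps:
q(k) = 40 + k (q(k) = (-115 + k) + 155 = 40 + k)
C(14, 16) - q(693) = (14 + 16) - (40 + 693) = 30 - 1*733 = 30 - 733 = -703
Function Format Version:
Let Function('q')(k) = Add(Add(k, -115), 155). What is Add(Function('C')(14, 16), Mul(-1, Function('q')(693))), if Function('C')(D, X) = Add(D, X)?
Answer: -703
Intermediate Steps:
Function('q')(k) = Add(40, k) (Function('q')(k) = Add(Add(-115, k), 155) = Add(40, k))
Add(Function('C')(14, 16), Mul(-1, Function('q')(693))) = Add(Add(14, 16), Mul(-1, Add(40, 693))) = Add(30, Mul(-1, 733)) = Add(30, -733) = -703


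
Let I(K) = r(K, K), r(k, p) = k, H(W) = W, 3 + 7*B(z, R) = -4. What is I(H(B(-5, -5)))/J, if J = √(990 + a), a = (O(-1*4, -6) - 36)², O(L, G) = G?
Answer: -√34/306 ≈ -0.019055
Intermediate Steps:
B(z, R) = -1 (B(z, R) = -3/7 + (⅐)*(-4) = -3/7 - 4/7 = -1)
I(K) = K
a = 1764 (a = (-6 - 36)² = (-42)² = 1764)
J = 9*√34 (J = √(990 + 1764) = √2754 = 9*√34 ≈ 52.479)
I(H(B(-5, -5)))/J = -1/(9*√34) = -√34/306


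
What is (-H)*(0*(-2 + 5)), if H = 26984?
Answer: 0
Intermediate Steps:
(-H)*(0*(-2 + 5)) = (-1*26984)*(0*(-2 + 5)) = -0*3 = -26984*0 = 0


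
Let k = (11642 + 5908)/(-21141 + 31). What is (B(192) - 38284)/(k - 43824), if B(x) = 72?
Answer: 80665532/92514219 ≈ 0.87193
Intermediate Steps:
k = -1755/2111 (k = 17550/(-21110) = 17550*(-1/21110) = -1755/2111 ≈ -0.83136)
(B(192) - 38284)/(k - 43824) = (72 - 38284)/(-1755/2111 - 43824) = -38212/(-92514219/2111) = -38212*(-2111/92514219) = 80665532/92514219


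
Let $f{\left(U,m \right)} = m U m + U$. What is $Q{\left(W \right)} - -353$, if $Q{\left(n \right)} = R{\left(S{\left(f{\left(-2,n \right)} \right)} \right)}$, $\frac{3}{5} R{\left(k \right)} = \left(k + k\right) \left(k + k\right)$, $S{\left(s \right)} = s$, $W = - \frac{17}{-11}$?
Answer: $\frac{28952819}{43923} \approx 659.17$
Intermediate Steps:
$W = \frac{17}{11}$ ($W = \left(-17\right) \left(- \frac{1}{11}\right) = \frac{17}{11} \approx 1.5455$)
$f{\left(U,m \right)} = U + U m^{2}$ ($f{\left(U,m \right)} = U m m + U = U m^{2} + U = U + U m^{2}$)
$R{\left(k \right)} = \frac{20 k^{2}}{3}$ ($R{\left(k \right)} = \frac{5 \left(k + k\right) \left(k + k\right)}{3} = \frac{5 \cdot 2 k 2 k}{3} = \frac{5 \cdot 4 k^{2}}{3} = \frac{20 k^{2}}{3}$)
$Q{\left(n \right)} = \frac{20 \left(-2 - 2 n^{2}\right)^{2}}{3}$ ($Q{\left(n \right)} = \frac{20 \left(- 2 \left(1 + n^{2}\right)\right)^{2}}{3} = \frac{20 \left(-2 - 2 n^{2}\right)^{2}}{3}$)
$Q{\left(W \right)} - -353 = \frac{80 \left(1 + \left(\frac{17}{11}\right)^{2}\right)^{2}}{3} - -353 = \frac{80 \left(1 + \frac{289}{121}\right)^{2}}{3} + 353 = \frac{80 \left(\frac{410}{121}\right)^{2}}{3} + 353 = \frac{80}{3} \cdot \frac{168100}{14641} + 353 = \frac{13448000}{43923} + 353 = \frac{28952819}{43923}$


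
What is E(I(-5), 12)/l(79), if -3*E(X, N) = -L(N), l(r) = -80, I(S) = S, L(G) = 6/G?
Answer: -1/480 ≈ -0.0020833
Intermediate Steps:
E(X, N) = 2/N (E(X, N) = -(-1)*6/N/3 = -(-2)/N = 2/N)
E(I(-5), 12)/l(79) = (2/12)/(-80) = (2*(1/12))*(-1/80) = (⅙)*(-1/80) = -1/480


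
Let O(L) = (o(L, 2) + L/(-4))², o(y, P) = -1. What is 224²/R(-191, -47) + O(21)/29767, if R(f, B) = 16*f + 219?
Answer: -23895650747/1351183664 ≈ -17.685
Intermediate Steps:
O(L) = (-1 - L/4)² (O(L) = (-1 + L/(-4))² = (-1 + L*(-¼))² = (-1 - L/4)²)
R(f, B) = 219 + 16*f
224²/R(-191, -47) + O(21)/29767 = 224²/(219 + 16*(-191)) + ((4 + 21)²/16)/29767 = 50176/(219 - 3056) + ((1/16)*25²)*(1/29767) = 50176/(-2837) + ((1/16)*625)*(1/29767) = 50176*(-1/2837) + (625/16)*(1/29767) = -50176/2837 + 625/476272 = -23895650747/1351183664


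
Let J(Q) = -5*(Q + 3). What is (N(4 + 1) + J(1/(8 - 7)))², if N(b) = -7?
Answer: 729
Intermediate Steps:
J(Q) = -15 - 5*Q (J(Q) = -5*(3 + Q) = -15 - 5*Q)
(N(4 + 1) + J(1/(8 - 7)))² = (-7 + (-15 - 5/(8 - 7)))² = (-7 + (-15 - 5/1))² = (-7 + (-15 - 5*1))² = (-7 + (-15 - 5))² = (-7 - 20)² = (-27)² = 729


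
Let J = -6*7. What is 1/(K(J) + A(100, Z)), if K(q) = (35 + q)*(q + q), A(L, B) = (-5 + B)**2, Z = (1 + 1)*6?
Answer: 1/637 ≈ 0.0015699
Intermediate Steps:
Z = 12 (Z = 2*6 = 12)
J = -42
K(q) = 2*q*(35 + q) (K(q) = (35 + q)*(2*q) = 2*q*(35 + q))
1/(K(J) + A(100, Z)) = 1/(2*(-42)*(35 - 42) + (-5 + 12)**2) = 1/(2*(-42)*(-7) + 7**2) = 1/(588 + 49) = 1/637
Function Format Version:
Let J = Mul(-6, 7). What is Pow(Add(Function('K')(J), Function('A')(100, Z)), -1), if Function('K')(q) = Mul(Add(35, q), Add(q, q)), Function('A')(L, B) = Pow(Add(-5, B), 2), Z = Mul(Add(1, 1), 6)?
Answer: Rational(1, 637) ≈ 0.0015699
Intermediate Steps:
Z = 12 (Z = Mul(2, 6) = 12)
J = -42
Function('K')(q) = Mul(2, q, Add(35, q)) (Function('K')(q) = Mul(Add(35, q), Mul(2, q)) = Mul(2, q, Add(35, q)))
Pow(Add(Function('K')(J), Function('A')(100, Z)), -1) = Pow(Add(Mul(2, -42, Add(35, -42)), Pow(Add(-5, 12), 2)), -1) = Pow(Add(Mul(2, -42, -7), Pow(7, 2)), -1) = Pow(Add(588, 49), -1) = Pow(637, -1) = Rational(1, 637)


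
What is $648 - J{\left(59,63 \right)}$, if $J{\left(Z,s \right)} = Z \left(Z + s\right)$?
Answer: $-6550$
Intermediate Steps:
$648 - J{\left(59,63 \right)} = 648 - 59 \left(59 + 63\right) = 648 - 59 \cdot 122 = 648 - 7198 = -6550$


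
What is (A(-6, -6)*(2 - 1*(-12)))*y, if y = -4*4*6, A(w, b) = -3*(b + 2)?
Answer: -16128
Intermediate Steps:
A(w, b) = -6 - 3*b (A(w, b) = -3*(2 + b) = -6 - 3*b)
y = -96 (y = -16*6 = -96)
(A(-6, -6)*(2 - 1*(-12)))*y = ((-6 - 3*(-6))*(2 - 1*(-12)))*(-96) = ((-6 + 18)*(2 + 12))*(-96) = (12*14)*(-96) = 168*(-96) = -16128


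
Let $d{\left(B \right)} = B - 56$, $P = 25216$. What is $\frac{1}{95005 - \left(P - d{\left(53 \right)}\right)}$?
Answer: $\frac{1}{69786} \approx 1.433 \cdot 10^{-5}$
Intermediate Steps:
$d{\left(B \right)} = -56 + B$ ($d{\left(B \right)} = B - 56 = -56 + B$)
$\frac{1}{95005 - \left(P - d{\left(53 \right)}\right)} = \frac{1}{95005 + \left(\left(-56 + 53\right) - 25216\right)} = \frac{1}{95005 - 25219} = \frac{1}{69786}$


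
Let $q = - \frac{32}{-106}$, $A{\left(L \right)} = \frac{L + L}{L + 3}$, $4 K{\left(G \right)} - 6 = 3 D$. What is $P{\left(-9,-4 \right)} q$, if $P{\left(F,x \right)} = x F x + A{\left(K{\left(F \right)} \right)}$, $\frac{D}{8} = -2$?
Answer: $- \frac{11296}{265} \approx -42.626$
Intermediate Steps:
$D = -16$ ($D = 8 \left(-2\right) = -16$)
$K{\left(G \right)} = - \frac{21}{2}$ ($K{\left(G \right)} = \frac{3}{2} + \frac{3 \left(-16\right)}{4} = \frac{3}{2} + \frac{1}{4} \left(-48\right) = \frac{3}{2} - 12 = - \frac{21}{2}$)
$A{\left(L \right)} = \frac{2 L}{3 + L}$
$P{\left(F,x \right)} = \frac{14}{5} + F x^{2}$ ($P{\left(F,x \right)} = x F x + 2 \left(- \frac{21}{2}\right) \frac{1}{3 - \frac{21}{2}} = F x x + 2 \left(- \frac{21}{2}\right) \frac{1}{- \frac{15}{2}} = F x^{2} + 2 \left(- \frac{21}{2}\right) \left(- \frac{2}{15}\right) = F x^{2} + \frac{14}{5} = \frac{14}{5} + F x^{2}$)
$q = \frac{16}{53}$ ($q = \left(-32\right) \left(- \frac{1}{106}\right) = \frac{16}{53} \approx 0.30189$)
$P{\left(-9,-4 \right)} q = \left(\frac{14}{5} - 9 \left(-4\right)^{2}\right) \frac{16}{53} = \left(\frac{14}{5} - 144\right) \frac{16}{53} = \left(- \frac{706}{5}\right) \frac{16}{53} = - \frac{11296}{265}$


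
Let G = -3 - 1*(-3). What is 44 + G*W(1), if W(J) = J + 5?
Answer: 44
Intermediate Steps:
G = 0 (G = -3 + 3 = 0)
W(J) = 5 + J
44 + G*W(1) = 44 + 0*(5 + 1) = 44 + 0*6 = 44 + 0 = 44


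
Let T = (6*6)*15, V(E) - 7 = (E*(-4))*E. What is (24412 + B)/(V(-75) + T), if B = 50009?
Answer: -74421/21953 ≈ -3.3900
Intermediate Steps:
V(E) = 7 - 4*E**2 (V(E) = 7 + (E*(-4))*E = 7 + (-4*E)*E = 7 - 4*E**2)
T = 540 (T = 36*15 = 540)
(24412 + B)/(V(-75) + T) = (24412 + 50009)/((7 - 4*(-75)**2) + 540) = 74421/((7 - 4*5625) + 540) = 74421/((7 - 22500) + 540) = 74421/(-22493 + 540) = 74421/(-21953) = 74421*(-1/21953) = -74421/21953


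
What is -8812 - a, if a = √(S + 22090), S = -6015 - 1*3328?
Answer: -8812 - √12747 ≈ -8924.9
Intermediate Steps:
S = -9343 (S = -6015 - 3328 = -9343)
a = √12747 (a = √(-9343 + 22090) = √12747 ≈ 112.90)
-8812 - a = -8812 - √12747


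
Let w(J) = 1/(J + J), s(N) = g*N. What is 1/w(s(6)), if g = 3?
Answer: 36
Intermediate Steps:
s(N) = 3*N
w(J) = 1/(2*J)
1/w(s(6)) = 1/(1/(2*((3*6)))) = 1/((½)/18) = 1/((½)*(1/18)) = 1/(1/36) = 36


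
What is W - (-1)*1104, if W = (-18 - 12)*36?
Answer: 24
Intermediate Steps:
W = -1080 (W = -30*36 = -1080)
W - (-1)*1104 = -1080 - (-1)*1104 = -1080 - 1*(-1104) = -1080 + 1104 = 24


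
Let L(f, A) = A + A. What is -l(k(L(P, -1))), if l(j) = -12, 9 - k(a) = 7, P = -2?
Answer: 12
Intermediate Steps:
L(f, A) = 2*A
k(a) = 2 (k(a) = 9 - 1*7 = 9 - 7 = 2)
-l(k(L(P, -1))) = -1*(-12) = 12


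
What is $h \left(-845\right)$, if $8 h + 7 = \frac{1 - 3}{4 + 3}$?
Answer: $\frac{43095}{56} \approx 769.55$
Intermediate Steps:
$h = - \frac{51}{56}$ ($h = - \frac{7}{8} + \frac{\left(1 - 3\right) \frac{1}{4 + 3}}{8} = - \frac{7}{8} + \frac{\left(-2\right) \frac{1}{7}}{8} = - \frac{7}{8} + \frac{1}{8} \left(- \frac{2}{7}\right) = - \frac{7}{8} - \frac{1}{28} = - \frac{51}{56} \approx -0.91071$)
$h \left(-845\right) = \left(- \frac{51}{56}\right) \left(-845\right) = \frac{43095}{56}$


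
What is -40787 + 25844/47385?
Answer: -148666627/3645 ≈ -40786.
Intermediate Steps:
-40787 + 25844/47385 = -40787 + 25844*(1/47385) = -40787 + 1988/3645 = -148666627/3645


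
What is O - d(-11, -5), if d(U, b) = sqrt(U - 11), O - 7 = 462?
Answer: 469 - I*sqrt(22) ≈ 469.0 - 4.6904*I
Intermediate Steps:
O = 469 (O = 7 + 462 = 469)
d(U, b) = sqrt(-11 + U)
O - d(-11, -5) = 469 - sqrt(-11 - 11) = 469 - sqrt(-22) = 469 - I*sqrt(22)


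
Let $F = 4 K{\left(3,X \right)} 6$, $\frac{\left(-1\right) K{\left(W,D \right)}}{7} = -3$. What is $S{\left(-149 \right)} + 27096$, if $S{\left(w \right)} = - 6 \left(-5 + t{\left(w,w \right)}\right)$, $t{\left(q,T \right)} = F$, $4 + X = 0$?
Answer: $24102$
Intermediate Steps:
$X = -4$ ($X = -4 + 0 = -4$)
$K{\left(W,D \right)} = 21$ ($K{\left(W,D \right)} = \left(-7\right) \left(-3\right) = 21$)
$F = 504$ ($F = 4 \cdot 21 \cdot 6 = 84 \cdot 6 = 504$)
$t{\left(q,T \right)} = 504$
$S{\left(w \right)} = -2994$ ($S{\left(w \right)} = - 6 \left(-5 + 504\right) = \left(-6\right) 499 = -2994$)
$S{\left(-149 \right)} + 27096 = -2994 + 27096 = 24102$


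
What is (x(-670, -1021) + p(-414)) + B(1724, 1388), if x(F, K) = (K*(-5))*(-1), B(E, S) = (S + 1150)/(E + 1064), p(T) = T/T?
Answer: -7113707/1394 ≈ -5103.1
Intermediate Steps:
p(T) = 1
B(E, S) = (1150 + S)/(1064 + E)
x(F, K) = 5*K (x(F, K) = -5*K*(-1) = 5*K)
(x(-670, -1021) + p(-414)) + B(1724, 1388) = (5*(-1021) + 1) + (1150 + 1388)/(1064 + 1724) = (-5105 + 1) + 2538/2788 = -5104 + (1/2788)*2538 = -5104 + 1269/1394 = -7113707/1394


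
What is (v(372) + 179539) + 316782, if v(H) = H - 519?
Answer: 496174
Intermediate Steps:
v(H) = -519 + H
(v(372) + 179539) + 316782 = ((-519 + 372) + 179539) + 316782 = (-147 + 179539) + 316782 = 179392 + 316782 = 496174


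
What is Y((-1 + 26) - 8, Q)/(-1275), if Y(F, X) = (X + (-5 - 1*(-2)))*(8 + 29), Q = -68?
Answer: 2627/1275 ≈ 2.0604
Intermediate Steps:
Y(F, X) = -111 + 37*X (Y(F, X) = (X + (-5 + 2))*37 = (X - 3)*37 = (-3 + X)*37 = -111 + 37*X)
Y((-1 + 26) - 8, Q)/(-1275) = (-111 + 37*(-68))/(-1275) = (-111 - 2516)*(-1/1275) = -2627*(-1/1275) = 2627/1275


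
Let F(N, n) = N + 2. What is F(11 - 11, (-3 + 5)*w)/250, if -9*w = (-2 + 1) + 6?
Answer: 1/125 ≈ 0.0080000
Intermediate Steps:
w = -5/9 (w = -((-2 + 1) + 6)/9 = -(-1 + 6)/9 = -⅑*5 = -5/9 ≈ -0.55556)
F(N, n) = 2 + N
F(11 - 11, (-3 + 5)*w)/250 = (2 + (11 - 11))/250 = (2 + 0)*(1/250) = 2*(1/250) = 1/125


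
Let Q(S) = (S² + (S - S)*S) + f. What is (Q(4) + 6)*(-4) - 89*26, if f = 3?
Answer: -2414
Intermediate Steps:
Q(S) = 3 + S² (Q(S) = (S² + (S - S)*S) + 3 = (S² + 0*S) + 3 = (S² + 0) + 3 = S² + 3 = 3 + S²)
(Q(4) + 6)*(-4) - 89*26 = ((3 + 4²) + 6)*(-4) - 89*26 = ((3 + 16) + 6)*(-4) - 2314 = (19 + 6)*(-4) - 2314 = 25*(-4) - 2314 = -100 - 2314 = -2414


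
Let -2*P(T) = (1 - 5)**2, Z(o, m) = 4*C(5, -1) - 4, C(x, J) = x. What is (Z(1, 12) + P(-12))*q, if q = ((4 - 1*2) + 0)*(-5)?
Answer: -80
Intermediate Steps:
Z(o, m) = 16 (Z(o, m) = 4*5 - 4 = 20 - 4 = 16)
q = -10 (q = ((4 - 2) + 0)*(-5) = (2 + 0)*(-5) = 2*(-5) = -10)
P(T) = -8 (P(T) = -(1 - 5)**2/2 = -1/2*(-4)**2 = -1/2*16 = -8)
(Z(1, 12) + P(-12))*q = (16 - 8)*(-10) = 8*(-10) = -80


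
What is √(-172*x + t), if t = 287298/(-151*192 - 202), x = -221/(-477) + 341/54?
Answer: 7*I*√9613272138699/632979 ≈ 34.288*I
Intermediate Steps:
x = 19399/2862 (x = -221*(-1/477) + 341*(1/54) = 221/477 + 341/54 = 19399/2862 ≈ 6.7781)
t = -13059/1327 (t = 287298/(-28992 - 202) = 287298/(-29194) = 287298*(-1/29194) = -13059/1327 ≈ -9.8410)
√(-172*x + t) = √(-172*19399/2862 - 13059/1327) = √(-1668314/1431 - 13059/1327) = √(-2232540107/1898937) = 7*I*√9613272138699/632979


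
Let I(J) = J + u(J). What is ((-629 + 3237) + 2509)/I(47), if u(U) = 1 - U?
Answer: 5117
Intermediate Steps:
I(J) = 1 (I(J) = J + (1 - J) = 1)
((-629 + 3237) + 2509)/I(47) = ((-629 + 3237) + 2509)/1 = (2608 + 2509)*1 = 5117*1 = 5117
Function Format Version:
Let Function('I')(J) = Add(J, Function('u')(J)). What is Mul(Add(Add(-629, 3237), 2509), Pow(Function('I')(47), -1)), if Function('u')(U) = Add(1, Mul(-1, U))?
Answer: 5117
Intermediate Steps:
Function('I')(J) = 1 (Function('I')(J) = Add(J, Add(1, Mul(-1, J))) = 1)
Mul(Add(Add(-629, 3237), 2509), Pow(Function('I')(47), -1)) = Mul(Add(Add(-629, 3237), 2509), Pow(1, -1)) = Mul(Add(2608, 2509), 1) = Mul(5117, 1) = 5117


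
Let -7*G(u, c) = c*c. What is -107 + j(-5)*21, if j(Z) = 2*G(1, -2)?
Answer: -131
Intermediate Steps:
G(u, c) = -c²/7 (G(u, c) = -c*c/7 = -c²/7)
j(Z) = -8/7 (j(Z) = 2*(-⅐*(-2)²) = 2*(-⅐*4) = 2*(-4/7) = -8/7)
-107 + j(-5)*21 = -107 - 8/7*21 = -107 - 24 = -131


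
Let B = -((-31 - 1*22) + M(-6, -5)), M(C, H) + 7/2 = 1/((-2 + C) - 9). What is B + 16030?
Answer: 546943/34 ≈ 16087.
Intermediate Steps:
M(C, H) = -7/2 + 1/(-11 + C) (M(C, H) = -7/2 + 1/((-2 + C) - 9) = -7/2 + 1/(-11 + C))
B = 1923/34 (B = -((-31 - 1*22) + (79 - 7*(-6))/(2*(-11 - 6))) = -((-31 - 22) + (1/2)*(79 + 42)/(-17)) = -(-53 + (1/2)*(-1/17)*121) = -(-53 - 121/34) = -1*(-1923/34) = 1923/34 ≈ 56.559)
B + 16030 = 1923/34 + 16030 = 546943/34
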